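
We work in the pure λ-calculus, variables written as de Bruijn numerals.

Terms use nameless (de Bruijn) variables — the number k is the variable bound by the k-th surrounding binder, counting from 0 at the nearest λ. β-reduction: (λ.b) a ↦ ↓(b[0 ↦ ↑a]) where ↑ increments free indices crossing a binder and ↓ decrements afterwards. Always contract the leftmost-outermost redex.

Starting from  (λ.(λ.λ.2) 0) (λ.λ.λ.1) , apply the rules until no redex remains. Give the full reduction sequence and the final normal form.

  start: (λ.(λ.λ.2) 0) (λ.λ.λ.1)
  [1] (λ.λ.λ.λ.λ.1) (λ.λ.λ.1)
  [2] λ.λ.λ.λ.1

Answer: normal form = λ.λ.λ.λ.1  (in 2 steps)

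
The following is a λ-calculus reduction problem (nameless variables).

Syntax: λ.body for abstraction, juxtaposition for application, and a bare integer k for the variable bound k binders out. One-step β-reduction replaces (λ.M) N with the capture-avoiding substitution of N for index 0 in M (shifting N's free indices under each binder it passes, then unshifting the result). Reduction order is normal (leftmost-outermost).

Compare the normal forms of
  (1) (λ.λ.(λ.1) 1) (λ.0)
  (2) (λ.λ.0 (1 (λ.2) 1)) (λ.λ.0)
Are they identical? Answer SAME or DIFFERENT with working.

Term A:
  start: (λ.λ.(λ.1) 1) (λ.0)
  →1  λ.(λ.1) (λ.0)
  →2  λ.0

Term B:
  start: (λ.λ.0 (1 (λ.2) 1)) (λ.λ.0)
  →1  λ.0 ((λ.λ.0) (λ.λ.λ.0) (λ.λ.0))
  →2  λ.0 ((λ.0) (λ.λ.0))
  →3  λ.0 (λ.λ.0)

Answer: DIFFERENT — A ⇓ λ.0, B ⇓ λ.0 (λ.λ.0)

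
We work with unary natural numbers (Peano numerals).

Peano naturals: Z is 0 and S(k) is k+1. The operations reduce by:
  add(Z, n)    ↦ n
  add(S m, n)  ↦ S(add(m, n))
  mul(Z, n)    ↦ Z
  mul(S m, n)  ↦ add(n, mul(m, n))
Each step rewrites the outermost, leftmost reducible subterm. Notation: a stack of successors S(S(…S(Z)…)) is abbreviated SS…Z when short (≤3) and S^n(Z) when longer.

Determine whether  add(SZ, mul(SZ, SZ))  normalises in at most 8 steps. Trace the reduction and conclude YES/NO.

  start: add(SZ, mul(SZ, SZ))
  →1  S(add(Z, mul(SZ, SZ)))
  →2  S(mul(SZ, SZ))
  →3  S(add(SZ, mul(Z, SZ)))
  →4  S(S(add(Z, mul(Z, SZ))))
  →5  S(S(mul(Z, SZ)))
  →6  SSZ

Answer: YES — reaches normal form SSZ in 6 ≤ 8 steps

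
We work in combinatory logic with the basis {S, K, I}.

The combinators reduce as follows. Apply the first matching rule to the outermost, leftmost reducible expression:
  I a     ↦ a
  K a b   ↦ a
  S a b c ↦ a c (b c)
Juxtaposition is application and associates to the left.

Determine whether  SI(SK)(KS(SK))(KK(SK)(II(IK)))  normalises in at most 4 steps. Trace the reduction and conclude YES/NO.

  start: SI(SK)(KS(SK))(KK(SK)(II(IK)))
  →1  I(KS(SK))(SK(KS(SK)))(KK(SK)(II(IK)))
  →2  KS(SK)(SK(KS(SK)))(KK(SK)(II(IK)))
  →3  S(SK(KS(SK)))(KK(SK)(II(IK)))
  →4  S(SKS)(KK(SK)(II(IK)))

Answer: NO — after 4 steps the term is S(SKS)(KK(SK)(II(IK))), not yet normal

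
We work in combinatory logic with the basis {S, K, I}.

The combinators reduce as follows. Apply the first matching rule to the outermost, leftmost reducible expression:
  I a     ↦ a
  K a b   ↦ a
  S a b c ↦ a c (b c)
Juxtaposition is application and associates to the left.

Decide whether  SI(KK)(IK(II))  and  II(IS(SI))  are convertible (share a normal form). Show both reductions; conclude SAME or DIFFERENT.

Term A:
  start: SI(KK)(IK(II))
  step 1: I(IK(II))(KK(IK(II)))
  step 2: IK(II)(KK(IK(II)))
  step 3: K(II)(KK(IK(II)))
  step 4: II
  step 5: I

Term B:
  start: II(IS(SI))
  step 1: I(IS(SI))
  step 2: IS(SI)
  step 3: S(SI)

Answer: DIFFERENT — A ⇓ I, B ⇓ S(SI)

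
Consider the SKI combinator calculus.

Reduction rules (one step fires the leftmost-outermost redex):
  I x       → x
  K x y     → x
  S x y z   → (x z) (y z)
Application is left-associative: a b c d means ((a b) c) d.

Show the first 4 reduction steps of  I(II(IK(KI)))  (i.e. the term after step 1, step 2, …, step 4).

Answer: after 4 steps: K(KI)

Working:
  start: I(II(IK(KI)))
  [1] II(IK(KI))
  [2] I(IK(KI))
  [3] IK(KI)
  [4] K(KI)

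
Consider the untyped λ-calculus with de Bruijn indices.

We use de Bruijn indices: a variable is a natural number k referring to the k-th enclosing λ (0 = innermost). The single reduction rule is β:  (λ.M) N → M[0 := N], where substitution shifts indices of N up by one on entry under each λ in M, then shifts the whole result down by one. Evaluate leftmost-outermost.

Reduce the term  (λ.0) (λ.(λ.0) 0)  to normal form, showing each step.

  start: (λ.0) (λ.(λ.0) 0)
  [1] λ.(λ.0) 0
  [2] λ.0

Answer: normal form = λ.0  (in 2 steps)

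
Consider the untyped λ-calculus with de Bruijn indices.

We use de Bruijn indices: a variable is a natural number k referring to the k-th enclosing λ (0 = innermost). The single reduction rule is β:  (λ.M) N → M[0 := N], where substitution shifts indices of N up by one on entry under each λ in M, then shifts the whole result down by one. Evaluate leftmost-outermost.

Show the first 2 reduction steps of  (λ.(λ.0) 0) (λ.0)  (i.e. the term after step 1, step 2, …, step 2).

  start: (λ.(λ.0) 0) (λ.0)
  →1  (λ.0) (λ.0)
  →2  λ.0

Answer: after 2 steps: λ.0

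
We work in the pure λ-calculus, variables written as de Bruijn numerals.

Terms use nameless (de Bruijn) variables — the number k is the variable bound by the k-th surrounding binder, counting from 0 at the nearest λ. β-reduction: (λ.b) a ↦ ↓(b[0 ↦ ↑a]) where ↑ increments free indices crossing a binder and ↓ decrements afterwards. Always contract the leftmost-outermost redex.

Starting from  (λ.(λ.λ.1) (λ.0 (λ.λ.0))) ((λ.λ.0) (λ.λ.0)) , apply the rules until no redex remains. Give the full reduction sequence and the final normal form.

  start: (λ.(λ.λ.1) (λ.0 (λ.λ.0))) ((λ.λ.0) (λ.λ.0))
  step 1: (λ.λ.1) (λ.0 (λ.λ.0))
  step 2: λ.λ.0 (λ.λ.0)

Answer: normal form = λ.λ.0 (λ.λ.0)  (in 2 steps)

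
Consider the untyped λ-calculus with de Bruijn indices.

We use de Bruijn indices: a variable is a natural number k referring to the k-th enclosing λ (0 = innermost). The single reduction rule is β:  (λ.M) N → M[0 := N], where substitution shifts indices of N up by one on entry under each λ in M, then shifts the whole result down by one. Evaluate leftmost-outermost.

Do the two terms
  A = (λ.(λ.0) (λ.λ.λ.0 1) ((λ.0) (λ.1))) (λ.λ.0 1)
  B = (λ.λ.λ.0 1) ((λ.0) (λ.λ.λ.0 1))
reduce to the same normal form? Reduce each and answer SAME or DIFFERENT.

Term A:
  start: (λ.(λ.0) (λ.λ.λ.0 1) ((λ.0) (λ.1))) (λ.λ.0 1)
  [1] (λ.0) (λ.λ.λ.0 1) ((λ.0) (λ.λ.λ.0 1))
  [2] (λ.λ.λ.0 1) ((λ.0) (λ.λ.λ.0 1))
  [3] λ.λ.0 1

Term B:
  start: (λ.λ.λ.0 1) ((λ.0) (λ.λ.λ.0 1))
  [1] λ.λ.0 1

Answer: SAME — A ⇓ λ.λ.0 1, B ⇓ λ.λ.0 1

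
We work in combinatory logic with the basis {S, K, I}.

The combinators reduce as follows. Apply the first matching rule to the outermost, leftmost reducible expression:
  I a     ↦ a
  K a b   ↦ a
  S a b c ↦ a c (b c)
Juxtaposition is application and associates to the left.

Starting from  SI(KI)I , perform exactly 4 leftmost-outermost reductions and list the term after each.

Answer: after 4 steps: I

Working:
  start: SI(KI)I
  →1  II(KII)
  →2  I(KII)
  →3  KII
  →4  I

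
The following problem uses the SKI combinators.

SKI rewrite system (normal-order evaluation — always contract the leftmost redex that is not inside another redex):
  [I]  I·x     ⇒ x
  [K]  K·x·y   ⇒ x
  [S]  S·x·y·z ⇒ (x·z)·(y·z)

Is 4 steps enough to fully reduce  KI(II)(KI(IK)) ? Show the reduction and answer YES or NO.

Answer: YES — reaches normal form I in 3 ≤ 4 steps

Reduction:
  start: KI(II)(KI(IK))
  step 1: I(KI(IK))
  step 2: KI(IK)
  step 3: I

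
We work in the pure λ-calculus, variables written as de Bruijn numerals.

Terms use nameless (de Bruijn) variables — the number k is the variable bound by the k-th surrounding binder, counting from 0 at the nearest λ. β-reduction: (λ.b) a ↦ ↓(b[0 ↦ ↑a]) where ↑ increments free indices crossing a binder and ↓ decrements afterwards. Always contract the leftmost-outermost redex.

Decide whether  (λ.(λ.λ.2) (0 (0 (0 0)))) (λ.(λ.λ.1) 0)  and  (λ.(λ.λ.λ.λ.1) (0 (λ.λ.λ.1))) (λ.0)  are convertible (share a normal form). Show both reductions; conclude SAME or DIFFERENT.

Answer: SAME — A ⇓ λ.λ.λ.1, B ⇓ λ.λ.λ.1

Working:
Term A:
  start: (λ.(λ.λ.2) (0 (0 (0 0)))) (λ.(λ.λ.1) 0)
  step 1: (λ.λ.λ.(λ.λ.1) 0) ((λ.(λ.λ.1) 0) ((λ.(λ.λ.1) 0) ((λ.(λ.λ.1) 0) (λ.(λ.λ.1) 0))))
  step 2: λ.λ.(λ.λ.1) 0
  step 3: λ.λ.λ.1

Term B:
  start: (λ.(λ.λ.λ.λ.1) (0 (λ.λ.λ.1))) (λ.0)
  step 1: (λ.λ.λ.λ.1) ((λ.0) (λ.λ.λ.1))
  step 2: λ.λ.λ.1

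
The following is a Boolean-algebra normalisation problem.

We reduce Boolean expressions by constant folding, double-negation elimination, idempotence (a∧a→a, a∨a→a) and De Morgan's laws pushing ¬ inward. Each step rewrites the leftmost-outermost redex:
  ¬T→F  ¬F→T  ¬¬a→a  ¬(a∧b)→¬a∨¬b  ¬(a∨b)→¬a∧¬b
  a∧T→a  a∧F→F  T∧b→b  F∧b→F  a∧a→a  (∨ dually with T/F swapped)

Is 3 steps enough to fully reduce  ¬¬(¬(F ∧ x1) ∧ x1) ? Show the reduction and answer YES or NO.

  start: ¬¬(¬(F ∧ x1) ∧ x1)
  [1] ¬(F ∧ x1) ∧ x1
  [2] (¬F ∨ ¬x1) ∧ x1
  [3] (T ∨ ¬x1) ∧ x1

Answer: NO — after 3 steps the term is (T ∨ ¬x1) ∧ x1, not yet normal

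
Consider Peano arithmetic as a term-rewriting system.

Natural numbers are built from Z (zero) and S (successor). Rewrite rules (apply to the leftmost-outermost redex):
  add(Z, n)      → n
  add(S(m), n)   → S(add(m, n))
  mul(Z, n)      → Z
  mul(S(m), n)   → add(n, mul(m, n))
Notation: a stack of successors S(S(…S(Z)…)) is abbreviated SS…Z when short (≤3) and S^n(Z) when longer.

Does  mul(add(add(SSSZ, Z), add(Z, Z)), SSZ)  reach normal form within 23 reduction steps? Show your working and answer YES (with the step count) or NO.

Answer: YES — reaches normal form S^6(Z) in 22 ≤ 23 steps

Reduction:
  start: mul(add(add(SSSZ, Z), add(Z, Z)), SSZ)
  →1  mul(add(S(add(SSZ, Z)), add(Z, Z)), SSZ)
  →2  mul(S(add(add(SSZ, Z), add(Z, Z))), SSZ)
  →3  add(SSZ, mul(add(add(SSZ, Z), add(Z, Z)), SSZ))
  →4  S(add(SZ, mul(add(add(SSZ, Z), add(Z, Z)), SSZ)))
  →5  S(S(add(Z, mul(add(add(SSZ, Z), add(Z, Z)), SSZ))))
  →6  S(S(mul(add(add(SSZ, Z), add(Z, Z)), SSZ)))
  →7  S(S(mul(add(S(add(SZ, Z)), add(Z, Z)), SSZ)))
  →8  S(S(mul(S(add(add(SZ, Z), add(Z, Z))), SSZ)))
  →9  S(S(add(SSZ, mul(add(add(SZ, Z), add(Z, Z)), SSZ))))
  →10  S(S(S(add(SZ, mul(add(add(SZ, Z), add(Z, Z)), SSZ)))))
  →11  S(S(S(S(add(Z, mul(add(add(SZ, Z), add(Z, Z)), SSZ))))))
  →12  S(S(S(S(mul(add(add(SZ, Z), add(Z, Z)), SSZ)))))
  →13  S(S(S(S(mul(add(S(add(Z, Z)), add(Z, Z)), SSZ)))))
  →14  S(S(S(S(mul(S(add(add(Z, Z), add(Z, Z))), SSZ)))))
  →15  S(S(S(S(add(SSZ, mul(add(add(Z, Z), add(Z, Z)), SSZ))))))
  →16  S(S(S(S(S(add(SZ, mul(add(add(Z, Z), add(Z, Z)), SSZ)))))))
  →17  S(S(S(S(S(S(add(Z, mul(add(add(Z, Z), add(Z, Z)), SSZ))))))))
  →18  S(S(S(S(S(S(mul(add(add(Z, Z), add(Z, Z)), SSZ)))))))
  →19  S(S(S(S(S(S(mul(add(Z, add(Z, Z)), SSZ)))))))
  →20  S(S(S(S(S(S(mul(add(Z, Z), SSZ)))))))
  →21  S(S(S(S(S(S(mul(Z, SSZ)))))))
  →22  S^6(Z)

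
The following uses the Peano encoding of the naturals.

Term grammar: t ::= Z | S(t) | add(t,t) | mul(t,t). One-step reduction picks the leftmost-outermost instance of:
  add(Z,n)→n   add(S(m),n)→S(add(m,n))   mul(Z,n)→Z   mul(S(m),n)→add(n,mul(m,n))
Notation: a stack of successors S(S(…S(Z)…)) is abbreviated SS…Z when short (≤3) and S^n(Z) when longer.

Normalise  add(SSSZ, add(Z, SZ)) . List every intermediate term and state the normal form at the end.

Answer: normal form = S^4(Z)  (in 5 steps)

Derivation:
  start: add(SSSZ, add(Z, SZ))
  step 1: S(add(SSZ, add(Z, SZ)))
  step 2: S(S(add(SZ, add(Z, SZ))))
  step 3: S(S(S(add(Z, add(Z, SZ)))))
  step 4: S(S(S(add(Z, SZ))))
  step 5: S^4(Z)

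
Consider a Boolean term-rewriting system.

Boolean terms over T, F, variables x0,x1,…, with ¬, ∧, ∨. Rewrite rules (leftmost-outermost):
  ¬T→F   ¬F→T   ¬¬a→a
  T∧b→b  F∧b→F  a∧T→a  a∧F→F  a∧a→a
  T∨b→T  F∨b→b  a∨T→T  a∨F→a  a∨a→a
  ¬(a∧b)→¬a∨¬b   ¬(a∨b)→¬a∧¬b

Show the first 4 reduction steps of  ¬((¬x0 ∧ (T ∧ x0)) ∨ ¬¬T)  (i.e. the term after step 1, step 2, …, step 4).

Answer: after 4 steps: (x0 ∨ (¬T ∨ ¬x0)) ∧ ¬¬¬T

Reduction:
  start: ¬((¬x0 ∧ (T ∧ x0)) ∨ ¬¬T)
  [1] ¬(¬x0 ∧ (T ∧ x0)) ∧ ¬¬¬T
  [2] (¬¬x0 ∨ ¬(T ∧ x0)) ∧ ¬¬¬T
  [3] (x0 ∨ ¬(T ∧ x0)) ∧ ¬¬¬T
  [4] (x0 ∨ (¬T ∨ ¬x0)) ∧ ¬¬¬T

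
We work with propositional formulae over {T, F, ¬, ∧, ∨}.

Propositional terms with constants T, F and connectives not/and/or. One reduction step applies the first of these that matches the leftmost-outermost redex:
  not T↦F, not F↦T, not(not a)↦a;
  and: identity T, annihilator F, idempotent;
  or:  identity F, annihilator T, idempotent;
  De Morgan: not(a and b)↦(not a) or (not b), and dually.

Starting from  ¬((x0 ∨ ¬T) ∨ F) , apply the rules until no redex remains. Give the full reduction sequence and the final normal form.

  start: ¬((x0 ∨ ¬T) ∨ F)
  →1  ¬(x0 ∨ ¬T) ∧ ¬F
  →2  (¬x0 ∧ ¬¬T) ∧ ¬F
  →3  (¬x0 ∧ T) ∧ ¬F
  →4  ¬x0 ∧ ¬F
  →5  ¬x0 ∧ T
  →6  ¬x0

Answer: normal form = ¬x0  (in 6 steps)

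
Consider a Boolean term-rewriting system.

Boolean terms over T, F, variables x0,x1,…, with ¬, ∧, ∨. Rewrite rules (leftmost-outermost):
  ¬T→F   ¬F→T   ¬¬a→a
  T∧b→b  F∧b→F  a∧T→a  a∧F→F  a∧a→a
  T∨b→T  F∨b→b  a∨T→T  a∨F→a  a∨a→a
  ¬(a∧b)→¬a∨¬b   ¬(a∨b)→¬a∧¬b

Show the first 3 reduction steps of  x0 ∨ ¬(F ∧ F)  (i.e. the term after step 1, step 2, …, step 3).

Answer: after 3 steps: x0 ∨ T

Working:
  start: x0 ∨ ¬(F ∧ F)
  step 1: x0 ∨ (¬F ∨ ¬F)
  step 2: x0 ∨ ¬F
  step 3: x0 ∨ T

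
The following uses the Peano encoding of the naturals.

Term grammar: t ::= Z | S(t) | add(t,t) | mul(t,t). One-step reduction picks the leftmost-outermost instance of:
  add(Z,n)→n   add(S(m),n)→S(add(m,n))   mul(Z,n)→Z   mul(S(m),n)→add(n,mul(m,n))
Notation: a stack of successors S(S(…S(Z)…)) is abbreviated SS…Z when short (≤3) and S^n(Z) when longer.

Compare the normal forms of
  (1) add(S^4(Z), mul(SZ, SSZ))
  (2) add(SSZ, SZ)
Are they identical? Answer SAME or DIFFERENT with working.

Answer: DIFFERENT — A ⇓ S^6(Z), B ⇓ SSSZ

Working:
Term A:
  start: add(S^4(Z), mul(SZ, SSZ))
  →1  S(add(SSSZ, mul(SZ, SSZ)))
  →2  S(S(add(SSZ, mul(SZ, SSZ))))
  →3  S(S(S(add(SZ, mul(SZ, SSZ)))))
  →4  S(S(S(S(add(Z, mul(SZ, SSZ))))))
  →5  S(S(S(S(mul(SZ, SSZ)))))
  →6  S(S(S(S(add(SSZ, mul(Z, SSZ))))))
  →7  S(S(S(S(S(add(SZ, mul(Z, SSZ)))))))
  →8  S(S(S(S(S(S(add(Z, mul(Z, SSZ))))))))
  →9  S(S(S(S(S(S(mul(Z, SSZ)))))))
  →10  S^6(Z)

Term B:
  start: add(SSZ, SZ)
  →1  S(add(SZ, SZ))
  →2  S(S(add(Z, SZ)))
  →3  SSSZ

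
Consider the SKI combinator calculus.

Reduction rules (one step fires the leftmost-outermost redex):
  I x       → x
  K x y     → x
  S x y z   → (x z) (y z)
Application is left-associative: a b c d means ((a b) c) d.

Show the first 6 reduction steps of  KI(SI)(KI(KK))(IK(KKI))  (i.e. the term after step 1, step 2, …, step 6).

Answer: after 6 steps: KK

Derivation:
  start: KI(SI)(KI(KK))(IK(KKI))
  →1  I(KI(KK))(IK(KKI))
  →2  KI(KK)(IK(KKI))
  →3  I(IK(KKI))
  →4  IK(KKI)
  →5  K(KKI)
  →6  KK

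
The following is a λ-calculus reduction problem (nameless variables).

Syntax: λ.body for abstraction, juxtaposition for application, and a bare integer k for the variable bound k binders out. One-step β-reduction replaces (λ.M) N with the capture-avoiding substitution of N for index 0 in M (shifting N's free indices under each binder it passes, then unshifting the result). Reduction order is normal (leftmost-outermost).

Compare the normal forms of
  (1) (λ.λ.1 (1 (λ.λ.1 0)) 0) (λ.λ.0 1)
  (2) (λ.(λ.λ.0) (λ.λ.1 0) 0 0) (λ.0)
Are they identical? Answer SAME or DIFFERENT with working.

Answer: DIFFERENT — A ⇓ λ.0 (λ.0 (λ.λ.1 0)), B ⇓ λ.0

Derivation:
Term A:
  start: (λ.λ.1 (1 (λ.λ.1 0)) 0) (λ.λ.0 1)
  [1] λ.(λ.λ.0 1) ((λ.λ.0 1) (λ.λ.1 0)) 0
  [2] λ.(λ.0 ((λ.λ.0 1) (λ.λ.1 0))) 0
  [3] λ.0 ((λ.λ.0 1) (λ.λ.1 0))
  [4] λ.0 (λ.0 (λ.λ.1 0))

Term B:
  start: (λ.(λ.λ.0) (λ.λ.1 0) 0 0) (λ.0)
  [1] (λ.λ.0) (λ.λ.1 0) (λ.0) (λ.0)
  [2] (λ.0) (λ.0) (λ.0)
  [3] (λ.0) (λ.0)
  [4] λ.0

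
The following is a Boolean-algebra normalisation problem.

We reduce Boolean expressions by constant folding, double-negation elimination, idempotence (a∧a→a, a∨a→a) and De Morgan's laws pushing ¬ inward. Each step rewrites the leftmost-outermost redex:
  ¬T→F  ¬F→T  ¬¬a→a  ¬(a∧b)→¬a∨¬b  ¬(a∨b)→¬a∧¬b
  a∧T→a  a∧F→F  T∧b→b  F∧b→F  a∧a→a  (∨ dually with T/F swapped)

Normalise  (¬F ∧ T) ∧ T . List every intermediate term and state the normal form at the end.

Answer: normal form = T  (in 3 steps)

Reduction:
  start: (¬F ∧ T) ∧ T
  step 1: ¬F ∧ T
  step 2: ¬F
  step 3: T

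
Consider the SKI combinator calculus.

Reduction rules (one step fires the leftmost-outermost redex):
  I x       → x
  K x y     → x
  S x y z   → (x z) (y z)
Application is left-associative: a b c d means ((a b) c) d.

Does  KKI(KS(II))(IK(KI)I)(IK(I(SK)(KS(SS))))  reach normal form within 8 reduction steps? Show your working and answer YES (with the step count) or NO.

Answer: YES — reaches normal form S(K(SKS)) in 6 ≤ 8 steps

Derivation:
  start: KKI(KS(II))(IK(KI)I)(IK(I(SK)(KS(SS))))
  [1] K(KS(II))(IK(KI)I)(IK(I(SK)(KS(SS))))
  [2] KS(II)(IK(I(SK)(KS(SS))))
  [3] S(IK(I(SK)(KS(SS))))
  [4] S(K(I(SK)(KS(SS))))
  [5] S(K(SK(KS(SS))))
  [6] S(K(SKS))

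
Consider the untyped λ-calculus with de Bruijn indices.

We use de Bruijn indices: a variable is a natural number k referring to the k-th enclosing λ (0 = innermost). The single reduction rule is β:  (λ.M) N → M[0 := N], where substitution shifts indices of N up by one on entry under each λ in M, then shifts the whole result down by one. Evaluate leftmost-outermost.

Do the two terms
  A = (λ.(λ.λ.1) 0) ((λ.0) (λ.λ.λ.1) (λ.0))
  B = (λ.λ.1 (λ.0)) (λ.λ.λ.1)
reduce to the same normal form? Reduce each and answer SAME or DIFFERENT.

Answer: SAME — A ⇓ λ.λ.λ.1, B ⇓ λ.λ.λ.1

Working:
Term A:
  start: (λ.(λ.λ.1) 0) ((λ.0) (λ.λ.λ.1) (λ.0))
  →1  (λ.λ.1) ((λ.0) (λ.λ.λ.1) (λ.0))
  →2  λ.(λ.0) (λ.λ.λ.1) (λ.0)
  →3  λ.(λ.λ.λ.1) (λ.0)
  →4  λ.λ.λ.1

Term B:
  start: (λ.λ.1 (λ.0)) (λ.λ.λ.1)
  →1  λ.(λ.λ.λ.1) (λ.0)
  →2  λ.λ.λ.1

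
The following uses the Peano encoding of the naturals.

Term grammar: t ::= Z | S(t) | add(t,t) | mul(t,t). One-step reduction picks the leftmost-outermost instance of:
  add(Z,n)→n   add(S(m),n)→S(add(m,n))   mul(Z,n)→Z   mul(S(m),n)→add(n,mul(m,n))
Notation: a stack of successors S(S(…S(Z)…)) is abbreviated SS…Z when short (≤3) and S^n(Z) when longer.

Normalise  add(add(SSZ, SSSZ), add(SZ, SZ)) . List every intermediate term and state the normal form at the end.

  start: add(add(SSZ, SSSZ), add(SZ, SZ))
  step 1: add(S(add(SZ, SSSZ)), add(SZ, SZ))
  step 2: S(add(add(SZ, SSSZ), add(SZ, SZ)))
  step 3: S(add(S(add(Z, SSSZ)), add(SZ, SZ)))
  step 4: S(S(add(add(Z, SSSZ), add(SZ, SZ))))
  step 5: S(S(add(SSSZ, add(SZ, SZ))))
  step 6: S(S(S(add(SSZ, add(SZ, SZ)))))
  step 7: S(S(S(S(add(SZ, add(SZ, SZ))))))
  step 8: S(S(S(S(S(add(Z, add(SZ, SZ)))))))
  step 9: S(S(S(S(S(add(SZ, SZ))))))
  step 10: S(S(S(S(S(S(add(Z, SZ)))))))
  step 11: S^7(Z)

Answer: normal form = S^7(Z)  (in 11 steps)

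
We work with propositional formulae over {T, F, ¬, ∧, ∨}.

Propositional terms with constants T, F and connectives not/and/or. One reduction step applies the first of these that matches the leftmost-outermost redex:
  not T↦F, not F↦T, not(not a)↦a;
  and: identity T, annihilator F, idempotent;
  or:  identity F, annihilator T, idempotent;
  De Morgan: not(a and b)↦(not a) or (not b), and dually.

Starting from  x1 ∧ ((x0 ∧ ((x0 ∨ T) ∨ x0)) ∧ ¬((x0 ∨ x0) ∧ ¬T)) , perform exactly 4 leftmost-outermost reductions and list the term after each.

  start: x1 ∧ ((x0 ∧ ((x0 ∨ T) ∨ x0)) ∧ ¬((x0 ∨ x0) ∧ ¬T))
  [1] x1 ∧ ((x0 ∧ (T ∨ x0)) ∧ ¬((x0 ∨ x0) ∧ ¬T))
  [2] x1 ∧ ((x0 ∧ T) ∧ ¬((x0 ∨ x0) ∧ ¬T))
  [3] x1 ∧ (x0 ∧ ¬((x0 ∨ x0) ∧ ¬T))
  [4] x1 ∧ (x0 ∧ (¬(x0 ∨ x0) ∨ ¬¬T))

Answer: after 4 steps: x1 ∧ (x0 ∧ (¬(x0 ∨ x0) ∨ ¬¬T))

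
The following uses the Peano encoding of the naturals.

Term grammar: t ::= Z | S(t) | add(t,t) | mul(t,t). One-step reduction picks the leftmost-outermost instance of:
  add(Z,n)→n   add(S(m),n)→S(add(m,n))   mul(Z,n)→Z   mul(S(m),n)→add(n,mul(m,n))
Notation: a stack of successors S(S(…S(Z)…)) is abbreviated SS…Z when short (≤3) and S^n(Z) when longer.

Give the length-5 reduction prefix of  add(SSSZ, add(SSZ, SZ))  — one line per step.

Answer: after 5 steps: S(S(S(S(add(SZ, SZ)))))

Working:
  start: add(SSSZ, add(SSZ, SZ))
  →1  S(add(SSZ, add(SSZ, SZ)))
  →2  S(S(add(SZ, add(SSZ, SZ))))
  →3  S(S(S(add(Z, add(SSZ, SZ)))))
  →4  S(S(S(add(SSZ, SZ))))
  →5  S(S(S(S(add(SZ, SZ)))))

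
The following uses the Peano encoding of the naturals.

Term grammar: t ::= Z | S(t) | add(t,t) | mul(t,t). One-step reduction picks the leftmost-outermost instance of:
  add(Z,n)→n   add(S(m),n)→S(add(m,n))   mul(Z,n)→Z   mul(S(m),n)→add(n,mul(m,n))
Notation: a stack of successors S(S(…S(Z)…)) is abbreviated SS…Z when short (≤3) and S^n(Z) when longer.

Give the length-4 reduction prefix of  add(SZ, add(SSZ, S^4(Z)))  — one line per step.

  start: add(SZ, add(SSZ, S^4(Z)))
  step 1: S(add(Z, add(SSZ, S^4(Z))))
  step 2: S(add(SSZ, S^4(Z)))
  step 3: S(S(add(SZ, S^4(Z))))
  step 4: S(S(S(add(Z, S^4(Z)))))

Answer: after 4 steps: S(S(S(add(Z, S^4(Z)))))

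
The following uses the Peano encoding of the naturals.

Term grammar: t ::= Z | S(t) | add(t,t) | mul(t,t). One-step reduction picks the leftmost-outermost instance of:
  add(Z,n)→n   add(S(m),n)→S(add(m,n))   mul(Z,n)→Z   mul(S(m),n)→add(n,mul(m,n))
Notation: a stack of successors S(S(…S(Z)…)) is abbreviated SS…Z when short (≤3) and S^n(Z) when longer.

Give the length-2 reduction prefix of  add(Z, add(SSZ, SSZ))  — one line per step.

Answer: after 2 steps: S(add(SZ, SSZ))

Reduction:
  start: add(Z, add(SSZ, SSZ))
  step 1: add(SSZ, SSZ)
  step 2: S(add(SZ, SSZ))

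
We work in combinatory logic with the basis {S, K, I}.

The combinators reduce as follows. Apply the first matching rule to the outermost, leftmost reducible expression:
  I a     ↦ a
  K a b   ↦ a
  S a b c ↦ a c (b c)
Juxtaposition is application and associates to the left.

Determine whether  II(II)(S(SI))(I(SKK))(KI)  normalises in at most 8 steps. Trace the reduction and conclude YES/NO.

Answer: NO — after 8 steps the term is SKK(KI)(KI(I(SKK)(KI))), not yet normal

Derivation:
  start: II(II)(S(SI))(I(SKK))(KI)
  [1] I(II)(S(SI))(I(SKK))(KI)
  [2] II(S(SI))(I(SKK))(KI)
  [3] I(S(SI))(I(SKK))(KI)
  [4] S(SI)(I(SKK))(KI)
  [5] SI(KI)(I(SKK)(KI))
  [6] I(I(SKK)(KI))(KI(I(SKK)(KI)))
  [7] I(SKK)(KI)(KI(I(SKK)(KI)))
  [8] SKK(KI)(KI(I(SKK)(KI)))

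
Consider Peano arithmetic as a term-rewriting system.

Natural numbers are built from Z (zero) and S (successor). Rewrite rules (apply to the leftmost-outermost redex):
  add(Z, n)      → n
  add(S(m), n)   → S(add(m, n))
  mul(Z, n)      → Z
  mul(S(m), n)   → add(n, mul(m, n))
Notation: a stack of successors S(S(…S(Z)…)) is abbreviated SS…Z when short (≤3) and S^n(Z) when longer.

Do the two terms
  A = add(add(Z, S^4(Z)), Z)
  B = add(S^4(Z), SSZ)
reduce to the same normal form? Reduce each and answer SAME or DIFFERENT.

Term A:
  start: add(add(Z, S^4(Z)), Z)
  →1  add(S^4(Z), Z)
  →2  S(add(SSSZ, Z))
  →3  S(S(add(SSZ, Z)))
  →4  S(S(S(add(SZ, Z))))
  →5  S(S(S(S(add(Z, Z)))))
  →6  S^4(Z)

Term B:
  start: add(S^4(Z), SSZ)
  →1  S(add(SSSZ, SSZ))
  →2  S(S(add(SSZ, SSZ)))
  →3  S(S(S(add(SZ, SSZ))))
  →4  S(S(S(S(add(Z, SSZ)))))
  →5  S^6(Z)

Answer: DIFFERENT — A ⇓ S^4(Z), B ⇓ S^6(Z)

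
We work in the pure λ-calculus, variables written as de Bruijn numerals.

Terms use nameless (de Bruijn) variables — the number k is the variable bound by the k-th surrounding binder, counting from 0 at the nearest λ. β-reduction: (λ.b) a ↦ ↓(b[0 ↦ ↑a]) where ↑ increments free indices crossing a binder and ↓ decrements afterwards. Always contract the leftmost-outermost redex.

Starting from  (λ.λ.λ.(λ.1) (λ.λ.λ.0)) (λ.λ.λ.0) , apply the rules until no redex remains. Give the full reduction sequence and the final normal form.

  start: (λ.λ.λ.(λ.1) (λ.λ.λ.0)) (λ.λ.λ.0)
  step 1: λ.λ.(λ.1) (λ.λ.λ.0)
  step 2: λ.λ.0

Answer: normal form = λ.λ.0  (in 2 steps)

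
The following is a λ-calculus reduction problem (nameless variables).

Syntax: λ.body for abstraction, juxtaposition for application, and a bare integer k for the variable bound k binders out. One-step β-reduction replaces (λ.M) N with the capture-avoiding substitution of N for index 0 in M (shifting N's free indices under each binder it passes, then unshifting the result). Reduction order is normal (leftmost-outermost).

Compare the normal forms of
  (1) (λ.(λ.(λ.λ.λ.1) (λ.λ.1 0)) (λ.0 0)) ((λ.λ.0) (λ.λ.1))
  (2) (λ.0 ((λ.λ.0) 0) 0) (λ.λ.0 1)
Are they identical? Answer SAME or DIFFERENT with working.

Answer: DIFFERENT — A ⇓ λ.λ.1, B ⇓ λ.0 (λ.0)

Working:
Term A:
  start: (λ.(λ.(λ.λ.λ.1) (λ.λ.1 0)) (λ.0 0)) ((λ.λ.0) (λ.λ.1))
  →1  (λ.(λ.λ.λ.1) (λ.λ.1 0)) (λ.0 0)
  →2  (λ.λ.λ.1) (λ.λ.1 0)
  →3  λ.λ.1

Term B:
  start: (λ.0 ((λ.λ.0) 0) 0) (λ.λ.0 1)
  →1  (λ.λ.0 1) ((λ.λ.0) (λ.λ.0 1)) (λ.λ.0 1)
  →2  (λ.0 ((λ.λ.0) (λ.λ.0 1))) (λ.λ.0 1)
  →3  (λ.λ.0 1) ((λ.λ.0) (λ.λ.0 1))
  →4  λ.0 ((λ.λ.0) (λ.λ.0 1))
  →5  λ.0 (λ.0)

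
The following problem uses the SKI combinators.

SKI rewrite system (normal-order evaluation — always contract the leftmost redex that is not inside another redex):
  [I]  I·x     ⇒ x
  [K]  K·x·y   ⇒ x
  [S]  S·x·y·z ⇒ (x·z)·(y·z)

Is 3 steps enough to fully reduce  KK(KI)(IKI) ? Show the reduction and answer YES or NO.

Answer: YES — reaches normal form K(KI) in 2 ≤ 3 steps

Working:
  start: KK(KI)(IKI)
  →1  K(IKI)
  →2  K(KI)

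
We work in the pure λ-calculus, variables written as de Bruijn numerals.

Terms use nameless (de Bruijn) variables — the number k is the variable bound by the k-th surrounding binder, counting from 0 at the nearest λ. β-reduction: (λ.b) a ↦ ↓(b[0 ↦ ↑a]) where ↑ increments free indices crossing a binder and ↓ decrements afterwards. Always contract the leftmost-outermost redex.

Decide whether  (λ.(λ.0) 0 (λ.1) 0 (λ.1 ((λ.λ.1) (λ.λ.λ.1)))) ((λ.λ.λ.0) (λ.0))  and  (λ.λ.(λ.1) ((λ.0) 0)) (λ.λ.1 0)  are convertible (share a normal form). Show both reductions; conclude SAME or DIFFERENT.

Term A:
  start: (λ.(λ.0) 0 (λ.1) 0 (λ.1 ((λ.λ.1) (λ.λ.λ.1)))) ((λ.λ.λ.0) (λ.0))
  [1] (λ.0) ((λ.λ.λ.0) (λ.0)) (λ.(λ.λ.λ.0) (λ.0)) ((λ.λ.λ.0) (λ.0)) (λ.(λ.λ.λ.0) (λ.0) ((λ.λ.1) (λ.λ.λ.1)))
  [2] (λ.λ.λ.0) (λ.0) (λ.(λ.λ.λ.0) (λ.0)) ((λ.λ.λ.0) (λ.0)) (λ.(λ.λ.λ.0) (λ.0) ((λ.λ.1) (λ.λ.λ.1)))
  [3] (λ.λ.0) (λ.(λ.λ.λ.0) (λ.0)) ((λ.λ.λ.0) (λ.0)) (λ.(λ.λ.λ.0) (λ.0) ((λ.λ.1) (λ.λ.λ.1)))
  [4] (λ.0) ((λ.λ.λ.0) (λ.0)) (λ.(λ.λ.λ.0) (λ.0) ((λ.λ.1) (λ.λ.λ.1)))
  [5] (λ.λ.λ.0) (λ.0) (λ.(λ.λ.λ.0) (λ.0) ((λ.λ.1) (λ.λ.λ.1)))
  [6] (λ.λ.0) (λ.(λ.λ.λ.0) (λ.0) ((λ.λ.1) (λ.λ.λ.1)))
  [7] λ.0

Term B:
  start: (λ.λ.(λ.1) ((λ.0) 0)) (λ.λ.1 0)
  [1] λ.(λ.1) ((λ.0) 0)
  [2] λ.0

Answer: SAME — A ⇓ λ.0, B ⇓ λ.0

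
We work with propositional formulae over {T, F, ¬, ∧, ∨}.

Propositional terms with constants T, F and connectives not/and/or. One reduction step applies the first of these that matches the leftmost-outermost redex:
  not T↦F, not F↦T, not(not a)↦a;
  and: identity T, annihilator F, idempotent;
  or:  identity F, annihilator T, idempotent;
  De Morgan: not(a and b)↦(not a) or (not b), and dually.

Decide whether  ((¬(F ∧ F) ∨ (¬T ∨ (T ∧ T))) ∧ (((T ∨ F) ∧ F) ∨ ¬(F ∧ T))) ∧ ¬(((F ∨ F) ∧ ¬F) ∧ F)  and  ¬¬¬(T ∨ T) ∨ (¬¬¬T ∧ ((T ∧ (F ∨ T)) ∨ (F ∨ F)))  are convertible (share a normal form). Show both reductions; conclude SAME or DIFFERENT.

Answer: DIFFERENT — A ⇓ T, B ⇓ F

Derivation:
Term A:
  start: ((¬(F ∧ F) ∨ (¬T ∨ (T ∧ T))) ∧ (((T ∨ F) ∧ F) ∨ ¬(F ∧ T))) ∧ ¬(((F ∨ F) ∧ ¬F) ∧ F)
  [1] (((¬F ∨ ¬F) ∨ (¬T ∨ (T ∧ T))) ∧ (((T ∨ F) ∧ F) ∨ ¬(F ∧ T))) ∧ ¬(((F ∨ F) ∧ ¬F) ∧ F)
  [2] ((¬F ∨ (¬T ∨ (T ∧ T))) ∧ (((T ∨ F) ∧ F) ∨ ¬(F ∧ T))) ∧ ¬(((F ∨ F) ∧ ¬F) ∧ F)
  [3] ((T ∨ (¬T ∨ (T ∧ T))) ∧ (((T ∨ F) ∧ F) ∨ ¬(F ∧ T))) ∧ ¬(((F ∨ F) ∧ ¬F) ∧ F)
  [4] (T ∧ (((T ∨ F) ∧ F) ∨ ¬(F ∧ T))) ∧ ¬(((F ∨ F) ∧ ¬F) ∧ F)
  [5] (((T ∨ F) ∧ F) ∨ ¬(F ∧ T)) ∧ ¬(((F ∨ F) ∧ ¬F) ∧ F)
  [6] (F ∨ ¬(F ∧ T)) ∧ ¬(((F ∨ F) ∧ ¬F) ∧ F)
  [7] ¬(F ∧ T) ∧ ¬(((F ∨ F) ∧ ¬F) ∧ F)
  [8] (¬F ∨ ¬T) ∧ ¬(((F ∨ F) ∧ ¬F) ∧ F)
  [9] (T ∨ ¬T) ∧ ¬(((F ∨ F) ∧ ¬F) ∧ F)
  [10] T ∧ ¬(((F ∨ F) ∧ ¬F) ∧ F)
  [11] ¬(((F ∨ F) ∧ ¬F) ∧ F)
  [12] ¬((F ∨ F) ∧ ¬F) ∨ ¬F
  [13] (¬(F ∨ F) ∨ ¬¬F) ∨ ¬F
  [14] ((¬F ∧ ¬F) ∨ ¬¬F) ∨ ¬F
  [15] (¬F ∨ ¬¬F) ∨ ¬F
  [16] (T ∨ ¬¬F) ∨ ¬F
  [17] T ∨ ¬F
  [18] T

Term B:
  start: ¬¬¬(T ∨ T) ∨ (¬¬¬T ∧ ((T ∧ (F ∨ T)) ∨ (F ∨ F)))
  [1] ¬(T ∨ T) ∨ (¬¬¬T ∧ ((T ∧ (F ∨ T)) ∨ (F ∨ F)))
  [2] (¬T ∧ ¬T) ∨ (¬¬¬T ∧ ((T ∧ (F ∨ T)) ∨ (F ∨ F)))
  [3] ¬T ∨ (¬¬¬T ∧ ((T ∧ (F ∨ T)) ∨ (F ∨ F)))
  [4] F ∨ (¬¬¬T ∧ ((T ∧ (F ∨ T)) ∨ (F ∨ F)))
  [5] ¬¬¬T ∧ ((T ∧ (F ∨ T)) ∨ (F ∨ F))
  [6] ¬T ∧ ((T ∧ (F ∨ T)) ∨ (F ∨ F))
  [7] F ∧ ((T ∧ (F ∨ T)) ∨ (F ∨ F))
  [8] F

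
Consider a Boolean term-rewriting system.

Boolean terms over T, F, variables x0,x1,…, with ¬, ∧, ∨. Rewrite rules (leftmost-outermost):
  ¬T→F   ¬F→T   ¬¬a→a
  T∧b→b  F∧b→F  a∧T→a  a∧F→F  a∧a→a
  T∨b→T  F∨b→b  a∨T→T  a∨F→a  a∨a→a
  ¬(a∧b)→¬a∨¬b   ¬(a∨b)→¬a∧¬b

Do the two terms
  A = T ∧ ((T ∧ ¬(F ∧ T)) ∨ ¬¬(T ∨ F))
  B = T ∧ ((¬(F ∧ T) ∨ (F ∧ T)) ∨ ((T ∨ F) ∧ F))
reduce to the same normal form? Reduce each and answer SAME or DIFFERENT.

Term A:
  start: T ∧ ((T ∧ ¬(F ∧ T)) ∨ ¬¬(T ∨ F))
  [1] (T ∧ ¬(F ∧ T)) ∨ ¬¬(T ∨ F)
  [2] ¬(F ∧ T) ∨ ¬¬(T ∨ F)
  [3] (¬F ∨ ¬T) ∨ ¬¬(T ∨ F)
  [4] (T ∨ ¬T) ∨ ¬¬(T ∨ F)
  [5] T ∨ ¬¬(T ∨ F)
  [6] T

Term B:
  start: T ∧ ((¬(F ∧ T) ∨ (F ∧ T)) ∨ ((T ∨ F) ∧ F))
  [1] (¬(F ∧ T) ∨ (F ∧ T)) ∨ ((T ∨ F) ∧ F)
  [2] ((¬F ∨ ¬T) ∨ (F ∧ T)) ∨ ((T ∨ F) ∧ F)
  [3] ((T ∨ ¬T) ∨ (F ∧ T)) ∨ ((T ∨ F) ∧ F)
  [4] (T ∨ (F ∧ T)) ∨ ((T ∨ F) ∧ F)
  [5] T ∨ ((T ∨ F) ∧ F)
  [6] T

Answer: SAME — A ⇓ T, B ⇓ T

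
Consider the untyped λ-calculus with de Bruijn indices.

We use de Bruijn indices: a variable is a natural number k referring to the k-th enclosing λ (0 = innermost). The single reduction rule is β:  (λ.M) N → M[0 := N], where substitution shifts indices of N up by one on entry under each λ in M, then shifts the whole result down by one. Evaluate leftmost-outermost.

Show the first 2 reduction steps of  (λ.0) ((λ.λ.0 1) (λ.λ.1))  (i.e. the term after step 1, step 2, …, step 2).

Answer: after 2 steps: λ.0 (λ.λ.1)

Working:
  start: (λ.0) ((λ.λ.0 1) (λ.λ.1))
  →1  (λ.λ.0 1) (λ.λ.1)
  →2  λ.0 (λ.λ.1)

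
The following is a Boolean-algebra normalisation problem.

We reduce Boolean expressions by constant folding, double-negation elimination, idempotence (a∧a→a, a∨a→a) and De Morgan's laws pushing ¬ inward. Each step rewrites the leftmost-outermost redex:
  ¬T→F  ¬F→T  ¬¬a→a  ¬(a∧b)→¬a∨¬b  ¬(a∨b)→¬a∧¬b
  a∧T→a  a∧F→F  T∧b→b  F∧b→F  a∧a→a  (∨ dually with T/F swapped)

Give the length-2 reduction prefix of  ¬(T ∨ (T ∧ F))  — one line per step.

  start: ¬(T ∨ (T ∧ F))
  [1] ¬T ∧ ¬(T ∧ F)
  [2] F ∧ ¬(T ∧ F)

Answer: after 2 steps: F ∧ ¬(T ∧ F)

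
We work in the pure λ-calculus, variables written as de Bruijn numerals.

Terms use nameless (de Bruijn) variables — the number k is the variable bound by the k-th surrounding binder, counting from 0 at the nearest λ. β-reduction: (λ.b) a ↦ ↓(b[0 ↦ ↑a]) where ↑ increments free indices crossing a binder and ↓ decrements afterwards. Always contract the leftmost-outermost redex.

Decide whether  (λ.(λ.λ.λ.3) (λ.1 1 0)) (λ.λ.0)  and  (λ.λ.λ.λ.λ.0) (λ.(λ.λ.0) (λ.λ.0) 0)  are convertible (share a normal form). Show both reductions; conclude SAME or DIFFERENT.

Term A:
  start: (λ.(λ.λ.λ.3) (λ.1 1 0)) (λ.λ.0)
  step 1: (λ.λ.λ.λ.λ.0) (λ.(λ.λ.0) (λ.λ.0) 0)
  step 2: λ.λ.λ.λ.0

Term B:
  start: (λ.λ.λ.λ.λ.0) (λ.(λ.λ.0) (λ.λ.0) 0)
  step 1: λ.λ.λ.λ.0

Answer: SAME — A ⇓ λ.λ.λ.λ.0, B ⇓ λ.λ.λ.λ.0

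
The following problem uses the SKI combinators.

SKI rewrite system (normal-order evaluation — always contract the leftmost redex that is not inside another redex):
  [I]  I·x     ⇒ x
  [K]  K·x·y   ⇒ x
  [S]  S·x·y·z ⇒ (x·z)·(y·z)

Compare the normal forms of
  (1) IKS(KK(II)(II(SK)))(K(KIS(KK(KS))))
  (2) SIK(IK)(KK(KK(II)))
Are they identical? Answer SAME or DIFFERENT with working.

Term A:
  start: IKS(KK(II)(II(SK)))(K(KIS(KK(KS))))
  [1] KS(KK(II)(II(SK)))(K(KIS(KK(KS))))
  [2] S(K(KIS(KK(KS))))
  [3] S(K(I(KK(KS))))
  [4] S(K(KK(KS)))
  [5] S(KK)

Term B:
  start: SIK(IK)(KK(KK(II)))
  [1] I(IK)(K(IK))(KK(KK(II)))
  [2] IK(K(IK))(KK(KK(II)))
  [3] K(K(IK))(KK(KK(II)))
  [4] K(IK)
  [5] KK

Answer: DIFFERENT — A ⇓ S(KK), B ⇓ KK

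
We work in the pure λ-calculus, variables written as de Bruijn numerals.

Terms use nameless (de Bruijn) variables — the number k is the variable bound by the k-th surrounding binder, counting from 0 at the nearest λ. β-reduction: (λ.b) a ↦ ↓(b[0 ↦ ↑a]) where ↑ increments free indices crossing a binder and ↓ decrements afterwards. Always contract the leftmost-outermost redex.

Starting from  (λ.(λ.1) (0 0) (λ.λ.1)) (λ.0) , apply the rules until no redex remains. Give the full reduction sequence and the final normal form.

Answer: normal form = λ.λ.1  (in 3 steps)

Working:
  start: (λ.(λ.1) (0 0) (λ.λ.1)) (λ.0)
  [1] (λ.λ.0) ((λ.0) (λ.0)) (λ.λ.1)
  [2] (λ.0) (λ.λ.1)
  [3] λ.λ.1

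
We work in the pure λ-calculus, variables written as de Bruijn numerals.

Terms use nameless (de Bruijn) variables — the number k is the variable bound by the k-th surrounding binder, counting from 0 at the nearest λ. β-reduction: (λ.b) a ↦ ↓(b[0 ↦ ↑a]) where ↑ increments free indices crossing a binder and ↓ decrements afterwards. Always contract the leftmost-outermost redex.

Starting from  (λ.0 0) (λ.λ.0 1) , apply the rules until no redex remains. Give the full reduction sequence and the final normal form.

Answer: normal form = λ.0 (λ.λ.0 1)  (in 2 steps)

Working:
  start: (λ.0 0) (λ.λ.0 1)
  [1] (λ.λ.0 1) (λ.λ.0 1)
  [2] λ.0 (λ.λ.0 1)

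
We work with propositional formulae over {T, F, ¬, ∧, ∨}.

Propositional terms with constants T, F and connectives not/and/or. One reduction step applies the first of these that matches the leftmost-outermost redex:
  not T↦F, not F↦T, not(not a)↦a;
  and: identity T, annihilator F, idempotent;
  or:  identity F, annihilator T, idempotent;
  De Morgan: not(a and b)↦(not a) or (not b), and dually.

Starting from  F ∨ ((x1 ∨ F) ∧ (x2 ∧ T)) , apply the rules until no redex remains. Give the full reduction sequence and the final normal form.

Answer: normal form = x1 ∧ x2  (in 3 steps)

Working:
  start: F ∨ ((x1 ∨ F) ∧ (x2 ∧ T))
  →1  (x1 ∨ F) ∧ (x2 ∧ T)
  →2  x1 ∧ (x2 ∧ T)
  →3  x1 ∧ x2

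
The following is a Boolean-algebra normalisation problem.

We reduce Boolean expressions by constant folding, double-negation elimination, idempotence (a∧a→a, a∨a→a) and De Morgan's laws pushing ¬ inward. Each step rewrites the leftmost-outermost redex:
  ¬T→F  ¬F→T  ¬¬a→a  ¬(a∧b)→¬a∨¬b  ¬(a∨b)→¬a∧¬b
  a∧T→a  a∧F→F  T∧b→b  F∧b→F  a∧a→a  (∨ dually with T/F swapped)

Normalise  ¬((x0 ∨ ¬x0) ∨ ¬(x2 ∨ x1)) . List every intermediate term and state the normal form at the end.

Answer: normal form = (¬x0 ∧ x0) ∧ (x2 ∨ x1)  (in 4 steps)

Derivation:
  start: ¬((x0 ∨ ¬x0) ∨ ¬(x2 ∨ x1))
  [1] ¬(x0 ∨ ¬x0) ∧ ¬¬(x2 ∨ x1)
  [2] (¬x0 ∧ ¬¬x0) ∧ ¬¬(x2 ∨ x1)
  [3] (¬x0 ∧ x0) ∧ ¬¬(x2 ∨ x1)
  [4] (¬x0 ∧ x0) ∧ (x2 ∨ x1)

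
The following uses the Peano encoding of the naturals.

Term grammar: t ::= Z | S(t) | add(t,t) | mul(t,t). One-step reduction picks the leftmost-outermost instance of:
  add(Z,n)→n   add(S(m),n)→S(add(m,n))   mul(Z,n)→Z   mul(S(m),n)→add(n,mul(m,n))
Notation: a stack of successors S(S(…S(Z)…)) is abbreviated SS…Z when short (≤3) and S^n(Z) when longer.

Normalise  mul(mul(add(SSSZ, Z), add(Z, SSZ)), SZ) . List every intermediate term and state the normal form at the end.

  start: mul(mul(add(SSSZ, Z), add(Z, SSZ)), SZ)
  →1  mul(mul(S(add(SSZ, Z)), add(Z, SSZ)), SZ)
  →2  mul(add(add(Z, SSZ), mul(add(SSZ, Z), add(Z, SSZ))), SZ)
  →3  mul(add(SSZ, mul(add(SSZ, Z), add(Z, SSZ))), SZ)
  →4  mul(S(add(SZ, mul(add(SSZ, Z), add(Z, SSZ)))), SZ)
  →5  add(SZ, mul(add(SZ, mul(add(SSZ, Z), add(Z, SSZ))), SZ))
  →6  S(add(Z, mul(add(SZ, mul(add(SSZ, Z), add(Z, SSZ))), SZ)))
  →7  S(mul(add(SZ, mul(add(SSZ, Z), add(Z, SSZ))), SZ))
  →8  S(mul(S(add(Z, mul(add(SSZ, Z), add(Z, SSZ)))), SZ))
  →9  S(add(SZ, mul(add(Z, mul(add(SSZ, Z), add(Z, SSZ))), SZ)))
  →10  S(S(add(Z, mul(add(Z, mul(add(SSZ, Z), add(Z, SSZ))), SZ))))
  →11  S(S(mul(add(Z, mul(add(SSZ, Z), add(Z, SSZ))), SZ)))
  →12  S(S(mul(mul(add(SSZ, Z), add(Z, SSZ)), SZ)))
  →13  S(S(mul(mul(S(add(SZ, Z)), add(Z, SSZ)), SZ)))
  →14  S(S(mul(add(add(Z, SSZ), mul(add(SZ, Z), add(Z, SSZ))), SZ)))
  →15  S(S(mul(add(SSZ, mul(add(SZ, Z), add(Z, SSZ))), SZ)))
  →16  S(S(mul(S(add(SZ, mul(add(SZ, Z), add(Z, SSZ)))), SZ)))
  →17  S(S(add(SZ, mul(add(SZ, mul(add(SZ, Z), add(Z, SSZ))), SZ))))
  →18  S(S(S(add(Z, mul(add(SZ, mul(add(SZ, Z), add(Z, SSZ))), SZ)))))
  →19  S(S(S(mul(add(SZ, mul(add(SZ, Z), add(Z, SSZ))), SZ))))
  →20  S(S(S(mul(S(add(Z, mul(add(SZ, Z), add(Z, SSZ)))), SZ))))
  →21  S(S(S(add(SZ, mul(add(Z, mul(add(SZ, Z), add(Z, SSZ))), SZ)))))
  →22  S(S(S(S(add(Z, mul(add(Z, mul(add(SZ, Z), add(Z, SSZ))), SZ))))))
  →23  S(S(S(S(mul(add(Z, mul(add(SZ, Z), add(Z, SSZ))), SZ)))))
  →24  S(S(S(S(mul(mul(add(SZ, Z), add(Z, SSZ)), SZ)))))
  →25  S(S(S(S(mul(mul(S(add(Z, Z)), add(Z, SSZ)), SZ)))))
  →26  S(S(S(S(mul(add(add(Z, SSZ), mul(add(Z, Z), add(Z, SSZ))), SZ)))))
  →27  S(S(S(S(mul(add(SSZ, mul(add(Z, Z), add(Z, SSZ))), SZ)))))
  →28  S(S(S(S(mul(S(add(SZ, mul(add(Z, Z), add(Z, SSZ)))), SZ)))))
  →29  S(S(S(S(add(SZ, mul(add(SZ, mul(add(Z, Z), add(Z, SSZ))), SZ))))))
  →30  S(S(S(S(S(add(Z, mul(add(SZ, mul(add(Z, Z), add(Z, SSZ))), SZ)))))))
  →31  S(S(S(S(S(mul(add(SZ, mul(add(Z, Z), add(Z, SSZ))), SZ))))))
  →32  S(S(S(S(S(mul(S(add(Z, mul(add(Z, Z), add(Z, SSZ)))), SZ))))))
  →33  S(S(S(S(S(add(SZ, mul(add(Z, mul(add(Z, Z), add(Z, SSZ))), SZ)))))))
  →34  S(S(S(S(S(S(add(Z, mul(add(Z, mul(add(Z, Z), add(Z, SSZ))), SZ))))))))
  →35  S(S(S(S(S(S(mul(add(Z, mul(add(Z, Z), add(Z, SSZ))), SZ)))))))
  →36  S(S(S(S(S(S(mul(mul(add(Z, Z), add(Z, SSZ)), SZ)))))))
  →37  S(S(S(S(S(S(mul(mul(Z, add(Z, SSZ)), SZ)))))))
  →38  S(S(S(S(S(S(mul(Z, SZ)))))))
  →39  S^6(Z)

Answer: normal form = S^6(Z)  (in 39 steps)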